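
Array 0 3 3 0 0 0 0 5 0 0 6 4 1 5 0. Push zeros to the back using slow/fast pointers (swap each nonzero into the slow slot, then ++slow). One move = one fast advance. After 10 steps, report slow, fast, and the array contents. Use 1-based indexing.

slow=4, fast=11, a=[3, 3, 5, 0, 0, 0, 0, 0, 0, 0, 6, 4, 1, 5, 0]

slow=1 fast=1: a[fast]=0, fast++
slow=1 fast=2: a[fast]=3≠0 swap→a[1]=3, slow++,fast++
slow=2 fast=3: a[fast]=3≠0 swap→a[2]=3, slow++,fast++
slow=3 fast=4: a[fast]=0, fast++
slow=3 fast=5: a[fast]=0, fast++
slow=3 fast=6: a[fast]=0, fast++
slow=3 fast=7: a[fast]=0, fast++
slow=3 fast=8: a[fast]=5≠0 swap→a[3]=5, slow++,fast++
slow=4 fast=9: a[fast]=0, fast++
slow=4 fast=10: a[fast]=0, fast++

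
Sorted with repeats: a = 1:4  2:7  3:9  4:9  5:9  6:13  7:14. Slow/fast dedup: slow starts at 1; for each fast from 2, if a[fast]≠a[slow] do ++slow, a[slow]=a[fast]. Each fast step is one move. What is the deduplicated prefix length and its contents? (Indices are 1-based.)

length 5; prefix = [4, 7, 9, 13, 14]

(s=1,f=2) a[fast]=7≠a[slow]=4 write a[2]=7 → slow++,fast++
(s=2,f=3) a[fast]=9≠a[slow]=7 write a[3]=9 → slow++,fast++
(s=3,f=4) a[fast]=9=a[slow] dup → fast++
(s=3,f=5) a[fast]=9=a[slow] dup → fast++
(s=3,f=6) a[fast]=13≠a[slow]=9 write a[4]=13 → slow++,fast++
(s=4,f=7) a[fast]=14≠a[slow]=13 write a[5]=14 → slow++,fast++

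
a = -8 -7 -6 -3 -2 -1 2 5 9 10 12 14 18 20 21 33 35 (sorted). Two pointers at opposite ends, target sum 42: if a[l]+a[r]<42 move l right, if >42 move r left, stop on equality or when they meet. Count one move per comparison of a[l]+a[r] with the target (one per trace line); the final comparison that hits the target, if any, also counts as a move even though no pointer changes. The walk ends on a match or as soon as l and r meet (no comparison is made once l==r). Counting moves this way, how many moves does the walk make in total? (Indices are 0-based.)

10 moves

l=0 r=16: -8+35=27 <42, l++
l=1 r=16: -7+35=28 <42, l++
l=2 r=16: -6+35=29 <42, l++
l=3 r=16: -3+35=32 <42, l++
l=4 r=16: -2+35=33 <42, l++
l=5 r=16: -1+35=34 <42, l++
l=6 r=16: 2+35=37 <42, l++
l=7 r=16: 5+35=40 <42, l++
l=8 r=16: 9+35=44 >42, r--
l=8 r=15: 9+33=42, found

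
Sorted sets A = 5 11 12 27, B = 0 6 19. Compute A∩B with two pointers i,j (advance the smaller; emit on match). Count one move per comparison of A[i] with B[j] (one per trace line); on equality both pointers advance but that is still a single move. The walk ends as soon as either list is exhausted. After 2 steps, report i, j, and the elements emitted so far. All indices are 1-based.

i=1 j=1: 5>0, j++
i=1 j=2: 5<6, i++

i=2, j=2, emitted=[]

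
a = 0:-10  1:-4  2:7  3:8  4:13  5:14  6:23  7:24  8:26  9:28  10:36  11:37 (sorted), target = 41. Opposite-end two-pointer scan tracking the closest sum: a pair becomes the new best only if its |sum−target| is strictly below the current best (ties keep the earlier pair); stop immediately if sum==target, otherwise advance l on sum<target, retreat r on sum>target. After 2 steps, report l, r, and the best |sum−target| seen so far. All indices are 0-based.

l=2, r=11, best |Δ|=8

l=0 r=11: -10+37=27 d=14 *, l++
l=1 r=11: -4+37=33 d=8 *, l++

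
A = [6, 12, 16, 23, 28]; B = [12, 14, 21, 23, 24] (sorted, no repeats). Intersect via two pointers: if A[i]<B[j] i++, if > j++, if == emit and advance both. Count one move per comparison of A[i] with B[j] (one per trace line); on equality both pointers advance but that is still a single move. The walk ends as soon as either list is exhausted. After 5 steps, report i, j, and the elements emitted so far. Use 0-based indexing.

i=3, j=3, emitted=[12]

[i=0,j=0] 6<12 → i++
[i=1,j=0] 12==12 emit → i++,j++
[i=2,j=1] 16>14 → j++
[i=2,j=2] 16<21 → i++
[i=3,j=2] 23>21 → j++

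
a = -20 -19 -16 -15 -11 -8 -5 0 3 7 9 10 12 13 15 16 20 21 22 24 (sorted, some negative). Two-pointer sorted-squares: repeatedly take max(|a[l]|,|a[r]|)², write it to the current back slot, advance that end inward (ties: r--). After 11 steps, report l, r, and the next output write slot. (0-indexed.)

l=4, r=12, next write slot=8

l=0 r=19: |-20|<=|24| out[19]=576, r--
l=0 r=18: |-20|<=|22| out[18]=484, r--
l=0 r=17: |-20|<=|21| out[17]=441, r--
l=0 r=16: |-20|<=|20| out[16]=400, r--
l=0 r=15: |-20|>|16| out[15]=400, l++
l=1 r=15: |-19|>|16| out[14]=361, l++
l=2 r=15: |-16|<=|16| out[13]=256, r--
l=2 r=14: |-16|>|15| out[12]=256, l++
l=3 r=14: |-15|<=|15| out[11]=225, r--
l=3 r=13: |-15|>|13| out[10]=225, l++
l=4 r=13: |-11|<=|13| out[9]=169, r--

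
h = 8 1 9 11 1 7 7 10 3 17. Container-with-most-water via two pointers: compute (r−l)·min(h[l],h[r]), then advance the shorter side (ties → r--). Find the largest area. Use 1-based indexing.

l=1 r=10: min(8,17)*9=72 best=72 *, l++
l=2 r=10: min(1,17)*8=8 best=72, l++
l=3 r=10: min(9,17)*7=63 best=72, l++
l=4 r=10: min(11,17)*6=66 best=72, l++
l=5 r=10: min(1,17)*5=5 best=72, l++
l=6 r=10: min(7,17)*4=28 best=72, l++
l=7 r=10: min(7,17)*3=21 best=72, l++
l=8 r=10: min(10,17)*2=20 best=72, l++
l=9 r=10: min(3,17)*1=3 best=72, l++

max area = 72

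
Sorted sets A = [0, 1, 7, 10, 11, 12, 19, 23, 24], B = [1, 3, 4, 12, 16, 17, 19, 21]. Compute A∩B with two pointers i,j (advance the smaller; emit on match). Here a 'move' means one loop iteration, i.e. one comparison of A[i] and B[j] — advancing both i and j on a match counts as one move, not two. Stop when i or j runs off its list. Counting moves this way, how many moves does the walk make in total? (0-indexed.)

i=0 j=0: 0<1, i++
i=1 j=0: 1==1 emit, i++,j++
i=2 j=1: 7>3, j++
i=2 j=2: 7>4, j++
i=2 j=3: 7<12, i++
i=3 j=3: 10<12, i++
i=4 j=3: 11<12, i++
i=5 j=3: 12==12 emit, i++,j++
i=6 j=4: 19>16, j++
i=6 j=5: 19>17, j++
i=6 j=6: 19==19 emit, i++,j++
i=7 j=7: 23>21, j++

12 moves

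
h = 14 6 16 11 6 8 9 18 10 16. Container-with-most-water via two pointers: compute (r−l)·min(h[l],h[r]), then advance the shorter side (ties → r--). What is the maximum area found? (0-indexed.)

max area = 126

[0,9] min(14,16)*9=126 best=126 * → l++
[1,9] min(6,16)*8=48 best=126 → l++
[2,9] min(16,16)*7=112 best=126 → r--
[2,8] min(16,10)*6=60 best=126 → r--
[2,7] min(16,18)*5=80 best=126 → l++
[3,7] min(11,18)*4=44 best=126 → l++
[4,7] min(6,18)*3=18 best=126 → l++
[5,7] min(8,18)*2=16 best=126 → l++
[6,7] min(9,18)*1=9 best=126 → l++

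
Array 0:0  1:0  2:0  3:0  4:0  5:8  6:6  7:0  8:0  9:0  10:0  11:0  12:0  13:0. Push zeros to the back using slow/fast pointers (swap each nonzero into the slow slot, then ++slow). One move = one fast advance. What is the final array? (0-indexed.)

[8, 6, 0, 0, 0, 0, 0, 0, 0, 0, 0, 0, 0, 0]

(s=0,f=0) a[fast]=0 → fast++
(s=0,f=1) a[fast]=0 → fast++
(s=0,f=2) a[fast]=0 → fast++
(s=0,f=3) a[fast]=0 → fast++
(s=0,f=4) a[fast]=0 → fast++
(s=0,f=5) a[fast]=8≠0 swap→a[0]=8 → slow++,fast++
(s=1,f=6) a[fast]=6≠0 swap→a[1]=6 → slow++,fast++
(s=2,f=7) a[fast]=0 → fast++
(s=2,f=8) a[fast]=0 → fast++
(s=2,f=9) a[fast]=0 → fast++
(s=2,f=10) a[fast]=0 → fast++
(s=2,f=11) a[fast]=0 → fast++
(s=2,f=12) a[fast]=0 → fast++
(s=2,f=13) a[fast]=0 → fast++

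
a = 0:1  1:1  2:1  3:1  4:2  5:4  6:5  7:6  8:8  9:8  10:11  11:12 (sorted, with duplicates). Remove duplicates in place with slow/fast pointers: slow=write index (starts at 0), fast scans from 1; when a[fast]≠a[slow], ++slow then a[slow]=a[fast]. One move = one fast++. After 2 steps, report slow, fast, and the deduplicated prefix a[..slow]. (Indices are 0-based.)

slow=0, fast=3, prefix=[1]

(s=0,f=1) a[fast]=1=a[slow] dup → fast++
(s=0,f=2) a[fast]=1=a[slow] dup → fast++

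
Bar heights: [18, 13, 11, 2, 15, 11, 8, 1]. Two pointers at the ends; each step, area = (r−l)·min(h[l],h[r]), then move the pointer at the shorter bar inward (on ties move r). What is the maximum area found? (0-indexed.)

max area = 60

l=0 r=7: min(18,1)*7=7 best=7 *, r--
l=0 r=6: min(18,8)*6=48 best=48 *, r--
l=0 r=5: min(18,11)*5=55 best=55 *, r--
l=0 r=4: min(18,15)*4=60 best=60 *, r--
l=0 r=3: min(18,2)*3=6 best=60, r--
l=0 r=2: min(18,11)*2=22 best=60, r--
l=0 r=1: min(18,13)*1=13 best=60, r--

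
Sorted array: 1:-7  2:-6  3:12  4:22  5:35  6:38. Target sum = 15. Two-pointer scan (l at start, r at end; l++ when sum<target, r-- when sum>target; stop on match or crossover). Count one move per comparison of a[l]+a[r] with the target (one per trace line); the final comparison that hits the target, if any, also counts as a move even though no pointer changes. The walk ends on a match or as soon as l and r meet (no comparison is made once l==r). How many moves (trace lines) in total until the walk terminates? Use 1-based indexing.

l=1 r=6: -7+38=31 >15, r--
l=1 r=5: -7+35=28 >15, r--
l=1 r=4: -7+22=15, found

3 moves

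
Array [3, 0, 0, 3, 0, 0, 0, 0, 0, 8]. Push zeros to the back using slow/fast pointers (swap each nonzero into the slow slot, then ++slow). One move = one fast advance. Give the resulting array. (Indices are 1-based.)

(s=1,f=1) a[fast]=3≠0 swap→a[1]=3 → slow++,fast++
(s=2,f=2) a[fast]=0 → fast++
(s=2,f=3) a[fast]=0 → fast++
(s=2,f=4) a[fast]=3≠0 swap→a[2]=3 → slow++,fast++
(s=3,f=5) a[fast]=0 → fast++
(s=3,f=6) a[fast]=0 → fast++
(s=3,f=7) a[fast]=0 → fast++
(s=3,f=8) a[fast]=0 → fast++
(s=3,f=9) a[fast]=0 → fast++
(s=3,f=10) a[fast]=8≠0 swap→a[3]=8 → slow++,fast++

[3, 3, 8, 0, 0, 0, 0, 0, 0, 0]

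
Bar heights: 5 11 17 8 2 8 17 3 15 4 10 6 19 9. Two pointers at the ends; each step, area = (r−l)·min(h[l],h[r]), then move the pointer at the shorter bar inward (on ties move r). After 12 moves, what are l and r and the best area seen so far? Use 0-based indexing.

l=11, r=12, best area=170

[0,13] min(5,9)*13=65 best=65 * → l++
[1,13] min(11,9)*12=108 best=108 * → r--
[1,12] min(11,19)*11=121 best=121 * → l++
[2,12] min(17,19)*10=170 best=170 * → l++
[3,12] min(8,19)*9=72 best=170 → l++
[4,12] min(2,19)*8=16 best=170 → l++
[5,12] min(8,19)*7=56 best=170 → l++
[6,12] min(17,19)*6=102 best=170 → l++
[7,12] min(3,19)*5=15 best=170 → l++
[8,12] min(15,19)*4=60 best=170 → l++
[9,12] min(4,19)*3=12 best=170 → l++
[10,12] min(10,19)*2=20 best=170 → l++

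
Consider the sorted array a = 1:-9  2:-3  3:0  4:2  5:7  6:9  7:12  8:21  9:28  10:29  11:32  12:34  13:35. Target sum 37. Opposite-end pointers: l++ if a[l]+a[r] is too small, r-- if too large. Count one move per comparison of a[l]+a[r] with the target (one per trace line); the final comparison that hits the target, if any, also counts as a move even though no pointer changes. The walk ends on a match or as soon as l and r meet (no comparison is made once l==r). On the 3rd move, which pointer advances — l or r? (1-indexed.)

l=1 r=13: -9+35=26 <37, l++
l=2 r=13: -3+35=32 <37, l++
l=3 r=13: 0+35=35 <37, l++

l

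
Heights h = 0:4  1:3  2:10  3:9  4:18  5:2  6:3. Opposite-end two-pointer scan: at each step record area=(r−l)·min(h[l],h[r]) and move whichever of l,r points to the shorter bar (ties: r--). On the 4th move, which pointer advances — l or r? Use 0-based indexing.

l

l=0 r=6: min(4,3)*6=18 best=18 *, r--
l=0 r=5: min(4,2)*5=10 best=18, r--
l=0 r=4: min(4,18)*4=16 best=18, l++
l=1 r=4: min(3,18)*3=9 best=18, l++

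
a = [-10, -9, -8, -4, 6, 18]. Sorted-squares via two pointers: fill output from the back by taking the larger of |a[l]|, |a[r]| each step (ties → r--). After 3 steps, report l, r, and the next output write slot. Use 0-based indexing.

l=2, r=4, next write slot=2

[0,5] |-10|<=|18| out[5]=324 → r--
[0,4] |-10|>|6| out[4]=100 → l++
[1,4] |-9|>|6| out[3]=81 → l++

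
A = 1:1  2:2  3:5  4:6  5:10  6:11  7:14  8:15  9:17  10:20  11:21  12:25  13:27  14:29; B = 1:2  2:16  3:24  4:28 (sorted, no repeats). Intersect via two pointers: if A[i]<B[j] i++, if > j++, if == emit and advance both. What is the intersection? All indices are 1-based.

i=1 j=1: 1<2, i++
i=2 j=1: 2==2 emit, i++,j++
i=3 j=2: 5<16, i++
i=4 j=2: 6<16, i++
i=5 j=2: 10<16, i++
i=6 j=2: 11<16, i++
i=7 j=2: 14<16, i++
i=8 j=2: 15<16, i++
i=9 j=2: 17>16, j++
i=9 j=3: 17<24, i++
i=10 j=3: 20<24, i++
i=11 j=3: 21<24, i++
i=12 j=3: 25>24, j++
i=12 j=4: 25<28, i++
i=13 j=4: 27<28, i++
i=14 j=4: 29>28, j++

intersection = [2]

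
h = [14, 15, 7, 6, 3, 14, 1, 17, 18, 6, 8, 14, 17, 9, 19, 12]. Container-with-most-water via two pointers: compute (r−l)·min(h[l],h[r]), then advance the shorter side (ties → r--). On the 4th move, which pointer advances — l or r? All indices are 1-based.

l

l=1 r=16: min(14,12)*15=180 best=180 *, r--
l=1 r=15: min(14,19)*14=196 best=196 *, l++
l=2 r=15: min(15,19)*13=195 best=196, l++
l=3 r=15: min(7,19)*12=84 best=196, l++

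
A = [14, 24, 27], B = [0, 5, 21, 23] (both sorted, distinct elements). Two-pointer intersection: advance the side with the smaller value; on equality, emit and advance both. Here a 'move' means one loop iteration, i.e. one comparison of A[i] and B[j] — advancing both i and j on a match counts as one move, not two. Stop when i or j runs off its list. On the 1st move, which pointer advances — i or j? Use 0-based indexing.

j

[i=0,j=0] 14>0 → j++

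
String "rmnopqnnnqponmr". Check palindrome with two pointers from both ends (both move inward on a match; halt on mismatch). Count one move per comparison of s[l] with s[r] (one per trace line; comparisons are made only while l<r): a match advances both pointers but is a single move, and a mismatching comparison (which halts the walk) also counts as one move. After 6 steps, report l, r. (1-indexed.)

[1,15] 'r'=='r' → l++,r--
[2,14] 'm'=='m' → l++,r--
[3,13] 'n'=='n' → l++,r--
[4,12] 'o'=='o' → l++,r--
[5,11] 'p'=='p' → l++,r--
[6,10] 'q'=='q' → l++,r--

l=7, r=9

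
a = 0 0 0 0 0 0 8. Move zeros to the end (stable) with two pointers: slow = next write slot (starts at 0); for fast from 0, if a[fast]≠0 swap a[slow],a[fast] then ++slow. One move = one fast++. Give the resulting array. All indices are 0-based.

(s=0,f=0) a[fast]=0 → fast++
(s=0,f=1) a[fast]=0 → fast++
(s=0,f=2) a[fast]=0 → fast++
(s=0,f=3) a[fast]=0 → fast++
(s=0,f=4) a[fast]=0 → fast++
(s=0,f=5) a[fast]=0 → fast++
(s=0,f=6) a[fast]=8≠0 swap→a[0]=8 → slow++,fast++

[8, 0, 0, 0, 0, 0, 0]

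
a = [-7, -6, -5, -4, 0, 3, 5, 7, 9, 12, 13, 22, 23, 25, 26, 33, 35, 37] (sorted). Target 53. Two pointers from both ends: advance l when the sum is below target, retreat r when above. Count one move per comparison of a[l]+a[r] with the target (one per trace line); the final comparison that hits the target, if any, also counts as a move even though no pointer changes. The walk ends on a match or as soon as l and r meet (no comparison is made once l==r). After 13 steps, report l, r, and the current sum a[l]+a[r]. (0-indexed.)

l=0 r=17: -7+37=30 <53, l++
l=1 r=17: -6+37=31 <53, l++
l=2 r=17: -5+37=32 <53, l++
l=3 r=17: -4+37=33 <53, l++
l=4 r=17: 0+37=37 <53, l++
l=5 r=17: 3+37=40 <53, l++
l=6 r=17: 5+37=42 <53, l++
l=7 r=17: 7+37=44 <53, l++
l=8 r=17: 9+37=46 <53, l++
l=9 r=17: 12+37=49 <53, l++
l=10 r=17: 13+37=50 <53, l++
l=11 r=17: 22+37=59 >53, r--
l=11 r=16: 22+35=57 >53, r--

l=11, r=15, sum=55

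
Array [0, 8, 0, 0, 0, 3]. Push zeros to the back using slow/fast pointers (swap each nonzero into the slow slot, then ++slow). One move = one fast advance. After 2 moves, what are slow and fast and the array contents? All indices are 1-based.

slow=2, fast=3, a=[8, 0, 0, 0, 0, 3]

(s=1,f=1) a[fast]=0 → fast++
(s=1,f=2) a[fast]=8≠0 swap→a[1]=8 → slow++,fast++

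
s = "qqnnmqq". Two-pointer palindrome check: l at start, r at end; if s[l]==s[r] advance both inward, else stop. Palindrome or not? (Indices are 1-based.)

not a palindrome (mismatch at 3,5)

l=1 r=7: 'q'=='q', l++,r--
l=2 r=6: 'q'=='q', l++,r--
l=3 r=5: 'n'!='m', stop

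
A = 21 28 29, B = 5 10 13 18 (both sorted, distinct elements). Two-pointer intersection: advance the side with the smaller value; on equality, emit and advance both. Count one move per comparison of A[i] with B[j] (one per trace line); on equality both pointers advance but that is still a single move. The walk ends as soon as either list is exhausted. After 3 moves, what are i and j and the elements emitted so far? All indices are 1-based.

i=1, j=4, emitted=[]

[i=1,j=1] 21>5 → j++
[i=1,j=2] 21>10 → j++
[i=1,j=3] 21>13 → j++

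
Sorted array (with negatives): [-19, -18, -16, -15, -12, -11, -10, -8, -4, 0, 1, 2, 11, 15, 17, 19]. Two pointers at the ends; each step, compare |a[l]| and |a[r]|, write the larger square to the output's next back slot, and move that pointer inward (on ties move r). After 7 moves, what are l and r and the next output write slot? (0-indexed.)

[0,15] |-19|<=|19| out[15]=361 → r--
[0,14] |-19|>|17| out[14]=361 → l++
[1,14] |-18|>|17| out[13]=324 → l++
[2,14] |-16|<=|17| out[12]=289 → r--
[2,13] |-16|>|15| out[11]=256 → l++
[3,13] |-15|<=|15| out[10]=225 → r--
[3,12] |-15|>|11| out[9]=225 → l++

l=4, r=12, next write slot=8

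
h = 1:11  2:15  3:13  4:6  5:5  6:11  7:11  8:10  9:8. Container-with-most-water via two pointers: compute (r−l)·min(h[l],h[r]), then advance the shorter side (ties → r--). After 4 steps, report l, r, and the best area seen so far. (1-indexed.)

l=1 r=9: min(11,8)*8=64 best=64 *, r--
l=1 r=8: min(11,10)*7=70 best=70 *, r--
l=1 r=7: min(11,11)*6=66 best=70, r--
l=1 r=6: min(11,11)*5=55 best=70, r--

l=1, r=5, best area=70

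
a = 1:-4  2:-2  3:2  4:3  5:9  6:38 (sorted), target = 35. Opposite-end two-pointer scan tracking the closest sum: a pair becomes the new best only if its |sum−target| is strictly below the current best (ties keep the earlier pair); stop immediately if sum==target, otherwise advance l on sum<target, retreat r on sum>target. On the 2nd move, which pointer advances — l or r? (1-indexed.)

r

l=1 r=6: -4+38=34 d=1 *, l++
l=2 r=6: -2+38=36 d=1, r--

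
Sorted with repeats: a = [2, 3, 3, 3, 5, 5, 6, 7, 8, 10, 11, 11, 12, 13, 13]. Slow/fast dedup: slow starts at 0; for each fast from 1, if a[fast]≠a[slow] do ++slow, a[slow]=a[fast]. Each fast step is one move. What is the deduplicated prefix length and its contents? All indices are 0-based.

length 10; prefix = [2, 3, 5, 6, 7, 8, 10, 11, 12, 13]

slow=0 fast=1: a[fast]=3≠a[slow]=2 write a[1]=3, slow++,fast++
slow=1 fast=2: a[fast]=3=a[slow] dup, fast++
slow=1 fast=3: a[fast]=3=a[slow] dup, fast++
slow=1 fast=4: a[fast]=5≠a[slow]=3 write a[2]=5, slow++,fast++
slow=2 fast=5: a[fast]=5=a[slow] dup, fast++
slow=2 fast=6: a[fast]=6≠a[slow]=5 write a[3]=6, slow++,fast++
slow=3 fast=7: a[fast]=7≠a[slow]=6 write a[4]=7, slow++,fast++
slow=4 fast=8: a[fast]=8≠a[slow]=7 write a[5]=8, slow++,fast++
slow=5 fast=9: a[fast]=10≠a[slow]=8 write a[6]=10, slow++,fast++
slow=6 fast=10: a[fast]=11≠a[slow]=10 write a[7]=11, slow++,fast++
slow=7 fast=11: a[fast]=11=a[slow] dup, fast++
slow=7 fast=12: a[fast]=12≠a[slow]=11 write a[8]=12, slow++,fast++
slow=8 fast=13: a[fast]=13≠a[slow]=12 write a[9]=13, slow++,fast++
slow=9 fast=14: a[fast]=13=a[slow] dup, fast++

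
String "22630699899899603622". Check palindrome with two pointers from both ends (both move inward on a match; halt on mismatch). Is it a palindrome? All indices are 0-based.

palindrome

l=0 r=19: '2'=='2', l++,r--
l=1 r=18: '2'=='2', l++,r--
l=2 r=17: '6'=='6', l++,r--
l=3 r=16: '3'=='3', l++,r--
l=4 r=15: '0'=='0', l++,r--
l=5 r=14: '6'=='6', l++,r--
l=6 r=13: '9'=='9', l++,r--
l=7 r=12: '9'=='9', l++,r--
l=8 r=11: '8'=='8', l++,r--
l=9 r=10: '9'=='9', l++,r--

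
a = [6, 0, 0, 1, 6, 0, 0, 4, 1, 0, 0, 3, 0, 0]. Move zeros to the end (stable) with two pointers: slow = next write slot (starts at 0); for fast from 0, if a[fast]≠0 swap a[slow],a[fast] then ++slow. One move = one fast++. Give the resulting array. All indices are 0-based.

(s=0,f=0) a[fast]=6≠0 swap→a[0]=6 → slow++,fast++
(s=1,f=1) a[fast]=0 → fast++
(s=1,f=2) a[fast]=0 → fast++
(s=1,f=3) a[fast]=1≠0 swap→a[1]=1 → slow++,fast++
(s=2,f=4) a[fast]=6≠0 swap→a[2]=6 → slow++,fast++
(s=3,f=5) a[fast]=0 → fast++
(s=3,f=6) a[fast]=0 → fast++
(s=3,f=7) a[fast]=4≠0 swap→a[3]=4 → slow++,fast++
(s=4,f=8) a[fast]=1≠0 swap→a[4]=1 → slow++,fast++
(s=5,f=9) a[fast]=0 → fast++
(s=5,f=10) a[fast]=0 → fast++
(s=5,f=11) a[fast]=3≠0 swap→a[5]=3 → slow++,fast++
(s=6,f=12) a[fast]=0 → fast++
(s=6,f=13) a[fast]=0 → fast++

[6, 1, 6, 4, 1, 3, 0, 0, 0, 0, 0, 0, 0, 0]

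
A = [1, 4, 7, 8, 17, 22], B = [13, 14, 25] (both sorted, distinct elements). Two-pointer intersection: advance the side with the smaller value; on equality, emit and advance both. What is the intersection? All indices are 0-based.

intersection = []

[i=0,j=0] 1<13 → i++
[i=1,j=0] 4<13 → i++
[i=2,j=0] 7<13 → i++
[i=3,j=0] 8<13 → i++
[i=4,j=0] 17>13 → j++
[i=4,j=1] 17>14 → j++
[i=4,j=2] 17<25 → i++
[i=5,j=2] 22<25 → i++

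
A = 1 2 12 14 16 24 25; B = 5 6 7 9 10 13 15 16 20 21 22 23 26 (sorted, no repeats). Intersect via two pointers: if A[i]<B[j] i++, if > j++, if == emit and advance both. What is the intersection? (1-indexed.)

[i=1,j=1] 1<5 → i++
[i=2,j=1] 2<5 → i++
[i=3,j=1] 12>5 → j++
[i=3,j=2] 12>6 → j++
[i=3,j=3] 12>7 → j++
[i=3,j=4] 12>9 → j++
[i=3,j=5] 12>10 → j++
[i=3,j=6] 12<13 → i++
[i=4,j=6] 14>13 → j++
[i=4,j=7] 14<15 → i++
[i=5,j=7] 16>15 → j++
[i=5,j=8] 16==16 emit → i++,j++
[i=6,j=9] 24>20 → j++
[i=6,j=10] 24>21 → j++
[i=6,j=11] 24>22 → j++
[i=6,j=12] 24>23 → j++
[i=6,j=13] 24<26 → i++
[i=7,j=13] 25<26 → i++

intersection = [16]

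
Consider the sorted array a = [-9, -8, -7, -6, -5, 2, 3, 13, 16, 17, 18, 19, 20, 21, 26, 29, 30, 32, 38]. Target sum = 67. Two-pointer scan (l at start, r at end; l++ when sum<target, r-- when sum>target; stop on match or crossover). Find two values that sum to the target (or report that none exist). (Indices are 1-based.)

l=1 r=19: -9+38=29 <67, l++
l=2 r=19: -8+38=30 <67, l++
l=3 r=19: -7+38=31 <67, l++
l=4 r=19: -6+38=32 <67, l++
l=5 r=19: -5+38=33 <67, l++
l=6 r=19: 2+38=40 <67, l++
l=7 r=19: 3+38=41 <67, l++
l=8 r=19: 13+38=51 <67, l++
l=9 r=19: 16+38=54 <67, l++
l=10 r=19: 17+38=55 <67, l++
l=11 r=19: 18+38=56 <67, l++
l=12 r=19: 19+38=57 <67, l++
l=13 r=19: 20+38=58 <67, l++
l=14 r=19: 21+38=59 <67, l++
l=15 r=19: 26+38=64 <67, l++
l=16 r=19: 29+38=67, found

(29, 38)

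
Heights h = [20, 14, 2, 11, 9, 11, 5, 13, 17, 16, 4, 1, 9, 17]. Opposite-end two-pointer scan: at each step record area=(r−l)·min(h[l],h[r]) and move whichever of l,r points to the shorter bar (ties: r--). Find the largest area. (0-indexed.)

[0,13] min(20,17)*13=221 best=221 * → r--
[0,12] min(20,9)*12=108 best=221 → r--
[0,11] min(20,1)*11=11 best=221 → r--
[0,10] min(20,4)*10=40 best=221 → r--
[0,9] min(20,16)*9=144 best=221 → r--
[0,8] min(20,17)*8=136 best=221 → r--
[0,7] min(20,13)*7=91 best=221 → r--
[0,6] min(20,5)*6=30 best=221 → r--
[0,5] min(20,11)*5=55 best=221 → r--
[0,4] min(20,9)*4=36 best=221 → r--
[0,3] min(20,11)*3=33 best=221 → r--
[0,2] min(20,2)*2=4 best=221 → r--
[0,1] min(20,14)*1=14 best=221 → r--

max area = 221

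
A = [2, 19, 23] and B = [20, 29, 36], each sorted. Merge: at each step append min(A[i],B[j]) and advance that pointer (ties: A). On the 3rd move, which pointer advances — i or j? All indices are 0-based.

j

[i=0,j=0] A[i]=2<=B[j]=20 take 2 → i++
[i=1,j=0] A[i]=19<=B[j]=20 take 19 → i++
[i=2,j=0] A[i]=23>B[j]=20 take 20 → j++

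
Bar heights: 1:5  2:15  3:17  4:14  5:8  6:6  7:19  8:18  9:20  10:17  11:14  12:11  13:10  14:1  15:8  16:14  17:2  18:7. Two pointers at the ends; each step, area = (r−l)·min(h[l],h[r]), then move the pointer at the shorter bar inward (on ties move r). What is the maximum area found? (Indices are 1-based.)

max area = 196

l=1 r=18: min(5,7)*17=85 best=85 *, l++
l=2 r=18: min(15,7)*16=112 best=112 *, r--
l=2 r=17: min(15,2)*15=30 best=112, r--
l=2 r=16: min(15,14)*14=196 best=196 *, r--
l=2 r=15: min(15,8)*13=104 best=196, r--
l=2 r=14: min(15,1)*12=12 best=196, r--
l=2 r=13: min(15,10)*11=110 best=196, r--
l=2 r=12: min(15,11)*10=110 best=196, r--
l=2 r=11: min(15,14)*9=126 best=196, r--
l=2 r=10: min(15,17)*8=120 best=196, l++
l=3 r=10: min(17,17)*7=119 best=196, r--
l=3 r=9: min(17,20)*6=102 best=196, l++
l=4 r=9: min(14,20)*5=70 best=196, l++
l=5 r=9: min(8,20)*4=32 best=196, l++
l=6 r=9: min(6,20)*3=18 best=196, l++
l=7 r=9: min(19,20)*2=38 best=196, l++
l=8 r=9: min(18,20)*1=18 best=196, l++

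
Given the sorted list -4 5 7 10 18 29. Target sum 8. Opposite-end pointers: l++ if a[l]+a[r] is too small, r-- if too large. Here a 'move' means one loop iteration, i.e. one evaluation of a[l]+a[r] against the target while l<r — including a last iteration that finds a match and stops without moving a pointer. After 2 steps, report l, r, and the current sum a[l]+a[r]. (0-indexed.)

l=0 r=5: -4+29=25 >8, r--
l=0 r=4: -4+18=14 >8, r--

l=0, r=3, sum=6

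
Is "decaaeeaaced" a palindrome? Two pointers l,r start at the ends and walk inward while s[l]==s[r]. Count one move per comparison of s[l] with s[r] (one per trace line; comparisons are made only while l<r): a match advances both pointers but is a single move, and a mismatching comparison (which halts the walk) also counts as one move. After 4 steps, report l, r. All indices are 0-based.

l=0 r=11: 'd'=='d', l++,r--
l=1 r=10: 'e'=='e', l++,r--
l=2 r=9: 'c'=='c', l++,r--
l=3 r=8: 'a'=='a', l++,r--

l=4, r=7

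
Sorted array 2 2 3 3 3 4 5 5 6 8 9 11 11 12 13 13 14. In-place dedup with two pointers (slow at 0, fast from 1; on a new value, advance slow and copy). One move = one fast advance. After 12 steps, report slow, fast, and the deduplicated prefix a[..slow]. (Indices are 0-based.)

slow=0 fast=1: a[fast]=2=a[slow] dup, fast++
slow=0 fast=2: a[fast]=3≠a[slow]=2 write a[1]=3, slow++,fast++
slow=1 fast=3: a[fast]=3=a[slow] dup, fast++
slow=1 fast=4: a[fast]=3=a[slow] dup, fast++
slow=1 fast=5: a[fast]=4≠a[slow]=3 write a[2]=4, slow++,fast++
slow=2 fast=6: a[fast]=5≠a[slow]=4 write a[3]=5, slow++,fast++
slow=3 fast=7: a[fast]=5=a[slow] dup, fast++
slow=3 fast=8: a[fast]=6≠a[slow]=5 write a[4]=6, slow++,fast++
slow=4 fast=9: a[fast]=8≠a[slow]=6 write a[5]=8, slow++,fast++
slow=5 fast=10: a[fast]=9≠a[slow]=8 write a[6]=9, slow++,fast++
slow=6 fast=11: a[fast]=11≠a[slow]=9 write a[7]=11, slow++,fast++
slow=7 fast=12: a[fast]=11=a[slow] dup, fast++

slow=7, fast=13, prefix=[2, 3, 4, 5, 6, 8, 9, 11]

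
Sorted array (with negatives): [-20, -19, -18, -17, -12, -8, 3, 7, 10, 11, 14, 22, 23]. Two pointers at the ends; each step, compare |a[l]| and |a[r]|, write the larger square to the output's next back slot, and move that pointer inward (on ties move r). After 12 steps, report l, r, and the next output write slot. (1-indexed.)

l=7, r=7, next write slot=1

[1,13] |-20|<=|23| out[13]=529 → r--
[1,12] |-20|<=|22| out[12]=484 → r--
[1,11] |-20|>|14| out[11]=400 → l++
[2,11] |-19|>|14| out[10]=361 → l++
[3,11] |-18|>|14| out[9]=324 → l++
[4,11] |-17|>|14| out[8]=289 → l++
[5,11] |-12|<=|14| out[7]=196 → r--
[5,10] |-12|>|11| out[6]=144 → l++
[6,10] |-8|<=|11| out[5]=121 → r--
[6,9] |-8|<=|10| out[4]=100 → r--
[6,8] |-8|>|7| out[3]=64 → l++
[7,8] |3|<=|7| out[2]=49 → r--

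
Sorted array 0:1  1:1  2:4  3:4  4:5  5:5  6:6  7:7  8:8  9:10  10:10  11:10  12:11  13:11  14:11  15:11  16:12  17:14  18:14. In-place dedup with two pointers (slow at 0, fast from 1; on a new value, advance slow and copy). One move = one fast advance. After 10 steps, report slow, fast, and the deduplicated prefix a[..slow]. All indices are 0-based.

slow=0 fast=1: a[fast]=1=a[slow] dup, fast++
slow=0 fast=2: a[fast]=4≠a[slow]=1 write a[1]=4, slow++,fast++
slow=1 fast=3: a[fast]=4=a[slow] dup, fast++
slow=1 fast=4: a[fast]=5≠a[slow]=4 write a[2]=5, slow++,fast++
slow=2 fast=5: a[fast]=5=a[slow] dup, fast++
slow=2 fast=6: a[fast]=6≠a[slow]=5 write a[3]=6, slow++,fast++
slow=3 fast=7: a[fast]=7≠a[slow]=6 write a[4]=7, slow++,fast++
slow=4 fast=8: a[fast]=8≠a[slow]=7 write a[5]=8, slow++,fast++
slow=5 fast=9: a[fast]=10≠a[slow]=8 write a[6]=10, slow++,fast++
slow=6 fast=10: a[fast]=10=a[slow] dup, fast++

slow=6, fast=11, prefix=[1, 4, 5, 6, 7, 8, 10]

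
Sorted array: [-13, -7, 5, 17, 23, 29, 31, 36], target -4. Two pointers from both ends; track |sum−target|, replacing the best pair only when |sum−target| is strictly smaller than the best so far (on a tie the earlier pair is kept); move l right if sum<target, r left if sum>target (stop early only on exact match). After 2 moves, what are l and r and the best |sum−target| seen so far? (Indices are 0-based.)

l=0, r=5, best |Δ|=22

l=0 r=7: -13+36=23 d=27 *, r--
l=0 r=6: -13+31=18 d=22 *, r--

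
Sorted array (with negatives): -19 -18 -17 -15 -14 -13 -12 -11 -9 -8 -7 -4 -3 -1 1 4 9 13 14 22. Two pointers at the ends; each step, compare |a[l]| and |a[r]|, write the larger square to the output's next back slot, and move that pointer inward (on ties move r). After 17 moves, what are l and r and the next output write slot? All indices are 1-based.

[1,20] |-19|<=|22| out[20]=484 → r--
[1,19] |-19|>|14| out[19]=361 → l++
[2,19] |-18|>|14| out[18]=324 → l++
[3,19] |-17|>|14| out[17]=289 → l++
[4,19] |-15|>|14| out[16]=225 → l++
[5,19] |-14|<=|14| out[15]=196 → r--
[5,18] |-14|>|13| out[14]=196 → l++
[6,18] |-13|<=|13| out[13]=169 → r--
[6,17] |-13|>|9| out[12]=169 → l++
[7,17] |-12|>|9| out[11]=144 → l++
[8,17] |-11|>|9| out[10]=121 → l++
[9,17] |-9|<=|9| out[9]=81 → r--
[9,16] |-9|>|4| out[8]=81 → l++
[10,16] |-8|>|4| out[7]=64 → l++
[11,16] |-7|>|4| out[6]=49 → l++
[12,16] |-4|<=|4| out[5]=16 → r--
[12,15] |-4|>|1| out[4]=16 → l++

l=13, r=15, next write slot=3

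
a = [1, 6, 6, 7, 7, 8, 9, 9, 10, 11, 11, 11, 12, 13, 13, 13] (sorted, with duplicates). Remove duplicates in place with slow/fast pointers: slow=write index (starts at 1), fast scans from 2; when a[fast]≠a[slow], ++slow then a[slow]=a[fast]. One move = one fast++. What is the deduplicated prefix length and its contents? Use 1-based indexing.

length 9; prefix = [1, 6, 7, 8, 9, 10, 11, 12, 13]

(s=1,f=2) a[fast]=6≠a[slow]=1 write a[2]=6 → slow++,fast++
(s=2,f=3) a[fast]=6=a[slow] dup → fast++
(s=2,f=4) a[fast]=7≠a[slow]=6 write a[3]=7 → slow++,fast++
(s=3,f=5) a[fast]=7=a[slow] dup → fast++
(s=3,f=6) a[fast]=8≠a[slow]=7 write a[4]=8 → slow++,fast++
(s=4,f=7) a[fast]=9≠a[slow]=8 write a[5]=9 → slow++,fast++
(s=5,f=8) a[fast]=9=a[slow] dup → fast++
(s=5,f=9) a[fast]=10≠a[slow]=9 write a[6]=10 → slow++,fast++
(s=6,f=10) a[fast]=11≠a[slow]=10 write a[7]=11 → slow++,fast++
(s=7,f=11) a[fast]=11=a[slow] dup → fast++
(s=7,f=12) a[fast]=11=a[slow] dup → fast++
(s=7,f=13) a[fast]=12≠a[slow]=11 write a[8]=12 → slow++,fast++
(s=8,f=14) a[fast]=13≠a[slow]=12 write a[9]=13 → slow++,fast++
(s=9,f=15) a[fast]=13=a[slow] dup → fast++
(s=9,f=16) a[fast]=13=a[slow] dup → fast++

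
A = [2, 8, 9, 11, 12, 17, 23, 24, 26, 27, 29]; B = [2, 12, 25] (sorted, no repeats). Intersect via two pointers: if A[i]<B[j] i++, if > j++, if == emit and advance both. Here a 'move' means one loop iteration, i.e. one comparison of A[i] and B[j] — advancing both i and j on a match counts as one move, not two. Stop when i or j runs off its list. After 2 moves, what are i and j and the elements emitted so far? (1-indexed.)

i=1 j=1: 2==2 emit, i++,j++
i=2 j=2: 8<12, i++

i=3, j=2, emitted=[2]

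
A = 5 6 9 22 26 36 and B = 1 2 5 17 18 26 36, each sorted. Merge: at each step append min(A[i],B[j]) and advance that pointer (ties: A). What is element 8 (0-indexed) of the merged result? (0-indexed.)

[i=0,j=0] A[i]=5>B[j]=1 take 1 → j++
[i=0,j=1] A[i]=5>B[j]=2 take 2 → j++
[i=0,j=2] A[i]=5<=B[j]=5 take 5 → i++
[i=1,j=2] A[i]=6>B[j]=5 take 5 → j++
[i=1,j=3] A[i]=6<=B[j]=17 take 6 → i++
[i=2,j=3] A[i]=9<=B[j]=17 take 9 → i++
[i=3,j=3] A[i]=22>B[j]=17 take 17 → j++
[i=3,j=4] A[i]=22>B[j]=18 take 18 → j++
[i=3,j=5] A[i]=22<=B[j]=26 take 22 → i++
[i=4,j=5] A[i]=26<=B[j]=26 take 26 → i++
[i=5,j=5] A[i]=36>B[j]=26 take 26 → j++
[i=5,j=6] A[i]=36<=B[j]=36 take 36 → i++
[i=6,j=6] A done, take B[j]=36 → j++

merged[8] = 22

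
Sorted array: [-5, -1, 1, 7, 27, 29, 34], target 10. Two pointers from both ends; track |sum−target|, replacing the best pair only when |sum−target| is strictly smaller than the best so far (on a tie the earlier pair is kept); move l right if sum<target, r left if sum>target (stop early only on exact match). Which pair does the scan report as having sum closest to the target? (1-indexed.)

pair (1, 7) with sum 8 (|Δ|=2)

[1,7] -5+34=29 d=19 * → r--
[1,6] -5+29=24 d=14 * → r--
[1,5] -5+27=22 d=12 * → r--
[1,4] -5+7=2 d=8 * → l++
[2,4] -1+7=6 d=4 * → l++
[3,4] 1+7=8 d=2 * → l++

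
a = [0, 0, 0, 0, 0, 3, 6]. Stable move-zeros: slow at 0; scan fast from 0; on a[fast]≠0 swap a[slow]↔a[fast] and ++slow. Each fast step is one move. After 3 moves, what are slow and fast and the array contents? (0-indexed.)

slow=0 fast=0: a[fast]=0, fast++
slow=0 fast=1: a[fast]=0, fast++
slow=0 fast=2: a[fast]=0, fast++

slow=0, fast=3, a=[0, 0, 0, 0, 0, 3, 6]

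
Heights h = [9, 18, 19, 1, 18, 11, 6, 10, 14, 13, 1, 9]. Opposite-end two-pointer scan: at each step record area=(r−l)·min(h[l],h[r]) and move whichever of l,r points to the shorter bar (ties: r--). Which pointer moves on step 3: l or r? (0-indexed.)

l

l=0 r=11: min(9,9)*11=99 best=99 *, r--
l=0 r=10: min(9,1)*10=10 best=99, r--
l=0 r=9: min(9,13)*9=81 best=99, l++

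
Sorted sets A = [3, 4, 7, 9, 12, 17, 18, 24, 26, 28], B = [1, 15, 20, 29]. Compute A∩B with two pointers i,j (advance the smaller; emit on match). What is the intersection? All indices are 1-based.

[i=1,j=1] 3>1 → j++
[i=1,j=2] 3<15 → i++
[i=2,j=2] 4<15 → i++
[i=3,j=2] 7<15 → i++
[i=4,j=2] 9<15 → i++
[i=5,j=2] 12<15 → i++
[i=6,j=2] 17>15 → j++
[i=6,j=3] 17<20 → i++
[i=7,j=3] 18<20 → i++
[i=8,j=3] 24>20 → j++
[i=8,j=4] 24<29 → i++
[i=9,j=4] 26<29 → i++
[i=10,j=4] 28<29 → i++

intersection = []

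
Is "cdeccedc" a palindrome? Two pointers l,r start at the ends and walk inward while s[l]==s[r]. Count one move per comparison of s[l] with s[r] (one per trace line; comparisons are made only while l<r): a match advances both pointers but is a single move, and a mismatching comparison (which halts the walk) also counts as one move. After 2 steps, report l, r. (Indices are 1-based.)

l=3, r=6

l=1 r=8: 'c'=='c', l++,r--
l=2 r=7: 'd'=='d', l++,r--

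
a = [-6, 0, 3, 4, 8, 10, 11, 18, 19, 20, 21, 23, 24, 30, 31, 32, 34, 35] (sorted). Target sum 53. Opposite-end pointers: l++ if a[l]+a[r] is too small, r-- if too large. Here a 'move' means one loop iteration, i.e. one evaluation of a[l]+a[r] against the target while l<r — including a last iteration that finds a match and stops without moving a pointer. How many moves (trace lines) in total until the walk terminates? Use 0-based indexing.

8 moves

[0,17] -6+35=29 <53 → l++
[1,17] 0+35=35 <53 → l++
[2,17] 3+35=38 <53 → l++
[3,17] 4+35=39 <53 → l++
[4,17] 8+35=43 <53 → l++
[5,17] 10+35=45 <53 → l++
[6,17] 11+35=46 <53 → l++
[7,17] 18+35=53 → found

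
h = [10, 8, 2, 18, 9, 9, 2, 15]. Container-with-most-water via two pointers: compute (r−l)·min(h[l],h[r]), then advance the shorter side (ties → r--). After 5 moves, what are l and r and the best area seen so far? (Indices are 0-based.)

l=3, r=5, best area=70

l=0 r=7: min(10,15)*7=70 best=70 *, l++
l=1 r=7: min(8,15)*6=48 best=70, l++
l=2 r=7: min(2,15)*5=10 best=70, l++
l=3 r=7: min(18,15)*4=60 best=70, r--
l=3 r=6: min(18,2)*3=6 best=70, r--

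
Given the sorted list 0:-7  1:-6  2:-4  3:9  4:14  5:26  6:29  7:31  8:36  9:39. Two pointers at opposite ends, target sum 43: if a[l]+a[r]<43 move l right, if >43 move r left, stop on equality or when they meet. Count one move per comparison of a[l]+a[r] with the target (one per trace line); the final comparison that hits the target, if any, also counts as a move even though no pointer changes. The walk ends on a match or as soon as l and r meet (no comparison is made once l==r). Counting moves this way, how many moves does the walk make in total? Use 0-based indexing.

[0,9] -7+39=32 <43 → l++
[1,9] -6+39=33 <43 → l++
[2,9] -4+39=35 <43 → l++
[3,9] 9+39=48 >43 → r--
[3,8] 9+36=45 >43 → r--
[3,7] 9+31=40 <43 → l++
[4,7] 14+31=45 >43 → r--
[4,6] 14+29=43 → found

8 moves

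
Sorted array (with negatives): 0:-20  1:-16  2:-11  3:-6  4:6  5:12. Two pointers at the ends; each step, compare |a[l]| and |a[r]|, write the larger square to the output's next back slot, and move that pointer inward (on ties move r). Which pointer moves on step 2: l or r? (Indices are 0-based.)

l

[0,5] |-20|>|12| out[5]=400 → l++
[1,5] |-16|>|12| out[4]=256 → l++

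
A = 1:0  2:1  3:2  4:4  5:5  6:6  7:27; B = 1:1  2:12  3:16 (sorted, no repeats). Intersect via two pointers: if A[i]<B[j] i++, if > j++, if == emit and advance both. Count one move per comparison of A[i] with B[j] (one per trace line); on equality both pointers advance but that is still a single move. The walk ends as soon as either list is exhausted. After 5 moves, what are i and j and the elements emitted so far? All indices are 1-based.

[i=1,j=1] 0<1 → i++
[i=2,j=1] 1==1 emit → i++,j++
[i=3,j=2] 2<12 → i++
[i=4,j=2] 4<12 → i++
[i=5,j=2] 5<12 → i++

i=6, j=2, emitted=[1]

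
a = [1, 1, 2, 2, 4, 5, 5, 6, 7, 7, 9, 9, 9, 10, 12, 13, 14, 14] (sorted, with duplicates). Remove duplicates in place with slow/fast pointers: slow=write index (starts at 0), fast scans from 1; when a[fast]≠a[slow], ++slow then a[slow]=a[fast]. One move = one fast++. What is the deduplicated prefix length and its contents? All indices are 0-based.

length 11; prefix = [1, 2, 4, 5, 6, 7, 9, 10, 12, 13, 14]

(s=0,f=1) a[fast]=1=a[slow] dup → fast++
(s=0,f=2) a[fast]=2≠a[slow]=1 write a[1]=2 → slow++,fast++
(s=1,f=3) a[fast]=2=a[slow] dup → fast++
(s=1,f=4) a[fast]=4≠a[slow]=2 write a[2]=4 → slow++,fast++
(s=2,f=5) a[fast]=5≠a[slow]=4 write a[3]=5 → slow++,fast++
(s=3,f=6) a[fast]=5=a[slow] dup → fast++
(s=3,f=7) a[fast]=6≠a[slow]=5 write a[4]=6 → slow++,fast++
(s=4,f=8) a[fast]=7≠a[slow]=6 write a[5]=7 → slow++,fast++
(s=5,f=9) a[fast]=7=a[slow] dup → fast++
(s=5,f=10) a[fast]=9≠a[slow]=7 write a[6]=9 → slow++,fast++
(s=6,f=11) a[fast]=9=a[slow] dup → fast++
(s=6,f=12) a[fast]=9=a[slow] dup → fast++
(s=6,f=13) a[fast]=10≠a[slow]=9 write a[7]=10 → slow++,fast++
(s=7,f=14) a[fast]=12≠a[slow]=10 write a[8]=12 → slow++,fast++
(s=8,f=15) a[fast]=13≠a[slow]=12 write a[9]=13 → slow++,fast++
(s=9,f=16) a[fast]=14≠a[slow]=13 write a[10]=14 → slow++,fast++
(s=10,f=17) a[fast]=14=a[slow] dup → fast++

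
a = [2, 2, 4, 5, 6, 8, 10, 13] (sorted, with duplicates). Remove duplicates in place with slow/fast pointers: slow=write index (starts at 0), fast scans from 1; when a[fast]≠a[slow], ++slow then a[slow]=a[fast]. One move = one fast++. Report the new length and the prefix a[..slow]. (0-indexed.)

length 7; prefix = [2, 4, 5, 6, 8, 10, 13]

(s=0,f=1) a[fast]=2=a[slow] dup → fast++
(s=0,f=2) a[fast]=4≠a[slow]=2 write a[1]=4 → slow++,fast++
(s=1,f=3) a[fast]=5≠a[slow]=4 write a[2]=5 → slow++,fast++
(s=2,f=4) a[fast]=6≠a[slow]=5 write a[3]=6 → slow++,fast++
(s=3,f=5) a[fast]=8≠a[slow]=6 write a[4]=8 → slow++,fast++
(s=4,f=6) a[fast]=10≠a[slow]=8 write a[5]=10 → slow++,fast++
(s=5,f=7) a[fast]=13≠a[slow]=10 write a[6]=13 → slow++,fast++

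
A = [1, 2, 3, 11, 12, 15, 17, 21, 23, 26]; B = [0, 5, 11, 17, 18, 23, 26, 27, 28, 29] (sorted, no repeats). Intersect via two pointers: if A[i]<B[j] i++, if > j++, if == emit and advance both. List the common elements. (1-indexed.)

[i=1,j=1] 1>0 → j++
[i=1,j=2] 1<5 → i++
[i=2,j=2] 2<5 → i++
[i=3,j=2] 3<5 → i++
[i=4,j=2] 11>5 → j++
[i=4,j=3] 11==11 emit → i++,j++
[i=5,j=4] 12<17 → i++
[i=6,j=4] 15<17 → i++
[i=7,j=4] 17==17 emit → i++,j++
[i=8,j=5] 21>18 → j++
[i=8,j=6] 21<23 → i++
[i=9,j=6] 23==23 emit → i++,j++
[i=10,j=7] 26==26 emit → i++,j++

intersection = [11, 17, 23, 26]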